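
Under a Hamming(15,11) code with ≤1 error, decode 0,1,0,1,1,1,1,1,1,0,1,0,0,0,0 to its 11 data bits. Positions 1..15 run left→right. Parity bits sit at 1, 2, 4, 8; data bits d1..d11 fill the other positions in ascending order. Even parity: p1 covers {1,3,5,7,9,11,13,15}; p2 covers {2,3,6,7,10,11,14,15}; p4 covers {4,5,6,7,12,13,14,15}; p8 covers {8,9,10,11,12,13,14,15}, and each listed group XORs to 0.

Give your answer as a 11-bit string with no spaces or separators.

01111010000

s1 (pos 1,3,5,7,9,11,13,15): 0⊕0⊕1⊕1⊕1⊕1⊕0⊕0 = 0
s2 (pos 2,3,6,7,10,11,14,15): 1⊕0⊕1⊕1⊕0⊕1⊕0⊕0 = 0
s4 (pos 4,5,6,7,12,13,14,15): 1⊕1⊕1⊕1⊕0⊕0⊕0⊕0 = 0
s8 (pos 8,9,10,11,12,13,14,15): 1⊕1⊕0⊕1⊕0⊕0⊕0⊕0 = 1
Syndrome s8…s1 = 1000 → error at position 8.
Flip position 8: 010111111010000 → 010111101010000
Read data bits from positions 3,5,6,7,9,10,11,12,13,14,15: 01111010000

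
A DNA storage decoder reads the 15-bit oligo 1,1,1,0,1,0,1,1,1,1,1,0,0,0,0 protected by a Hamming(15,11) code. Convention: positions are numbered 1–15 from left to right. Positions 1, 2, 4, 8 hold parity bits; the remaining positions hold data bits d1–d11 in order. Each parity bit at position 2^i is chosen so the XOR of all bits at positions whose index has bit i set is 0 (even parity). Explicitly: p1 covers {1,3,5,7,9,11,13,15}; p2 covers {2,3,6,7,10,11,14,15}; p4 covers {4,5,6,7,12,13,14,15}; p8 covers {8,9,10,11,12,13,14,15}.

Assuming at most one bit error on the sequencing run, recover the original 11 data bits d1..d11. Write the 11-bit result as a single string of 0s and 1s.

s1 (pos 1,3,5,7,9,11,13,15): 1⊕1⊕1⊕1⊕1⊕1⊕0⊕0 = 0
s2 (pos 2,3,6,7,10,11,14,15): 1⊕1⊕0⊕1⊕1⊕1⊕0⊕0 = 1
s4 (pos 4,5,6,7,12,13,14,15): 0⊕1⊕0⊕1⊕0⊕0⊕0⊕0 = 0
s8 (pos 8,9,10,11,12,13,14,15): 1⊕1⊕1⊕1⊕0⊕0⊕0⊕0 = 0
Syndrome s8…s1 = 0010 → error at position 2.
Flip position 2: 111010111110000 → 101010111110000
Read data bits from positions 3,5,6,7,9,10,11,12,13,14,15: 11011110000

11011110000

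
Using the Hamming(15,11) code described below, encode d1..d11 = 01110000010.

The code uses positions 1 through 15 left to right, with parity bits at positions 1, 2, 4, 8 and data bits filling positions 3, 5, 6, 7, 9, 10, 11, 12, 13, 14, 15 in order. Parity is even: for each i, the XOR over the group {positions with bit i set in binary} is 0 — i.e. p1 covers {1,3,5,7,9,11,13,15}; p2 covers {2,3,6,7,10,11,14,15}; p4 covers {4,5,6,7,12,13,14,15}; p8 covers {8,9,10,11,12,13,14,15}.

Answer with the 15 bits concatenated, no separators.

010011110000010

Place data at non-parity positions: p1 p2 0 p4 1 1 1 p8 0 0 0 0 0 1 0
p1 (pos 1,3,5,7,9,11,13,15): XOR of data positions = 0⊕1⊕1⊕0⊕0⊕0⊕0 = 0
p2 (pos 2,3,6,7,10,11,14,15): XOR of data positions = 0⊕1⊕1⊕0⊕0⊕1⊕0 = 1
p4 (pos 4,5,6,7,12,13,14,15): XOR of data positions = 1⊕1⊕1⊕0⊕0⊕1⊕0 = 0
p8 (pos 8,9,10,11,12,13,14,15): XOR of data positions = 0⊕0⊕0⊕0⊕0⊕1⊕0 = 1
Codeword: 010011110000010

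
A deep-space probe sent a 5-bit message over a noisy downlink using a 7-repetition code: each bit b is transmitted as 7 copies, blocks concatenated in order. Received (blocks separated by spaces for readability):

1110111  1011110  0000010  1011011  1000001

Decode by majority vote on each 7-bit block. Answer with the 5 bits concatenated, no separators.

11010

Block 1 (1110111): 6 ones → 1
Block 2 (1011110): 5 ones → 1
Block 3 (0000010): 1 one → 0
Block 4 (1011011): 5 ones → 1
Block 5 (1000001): 2 ones → 0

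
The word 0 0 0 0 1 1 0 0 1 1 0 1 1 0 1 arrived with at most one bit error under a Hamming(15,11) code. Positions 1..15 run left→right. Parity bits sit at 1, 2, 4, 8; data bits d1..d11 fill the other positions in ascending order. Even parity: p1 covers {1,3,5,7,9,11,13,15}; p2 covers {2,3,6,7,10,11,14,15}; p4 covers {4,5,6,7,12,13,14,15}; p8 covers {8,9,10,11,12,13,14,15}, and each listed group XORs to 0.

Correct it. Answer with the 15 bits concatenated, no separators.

000011001101111

s1 (pos 1,3,5,7,9,11,13,15): 0⊕0⊕1⊕0⊕1⊕0⊕1⊕1 = 0
s2 (pos 2,3,6,7,10,11,14,15): 0⊕0⊕1⊕0⊕1⊕0⊕0⊕1 = 1
s4 (pos 4,5,6,7,12,13,14,15): 0⊕1⊕1⊕0⊕1⊕1⊕0⊕1 = 1
s8 (pos 8,9,10,11,12,13,14,15): 0⊕1⊕1⊕0⊕1⊕1⊕0⊕1 = 1
Syndrome s8…s1 = 1110 → error at position 14.
Flip position 14: 000011001101101 → 000011001101111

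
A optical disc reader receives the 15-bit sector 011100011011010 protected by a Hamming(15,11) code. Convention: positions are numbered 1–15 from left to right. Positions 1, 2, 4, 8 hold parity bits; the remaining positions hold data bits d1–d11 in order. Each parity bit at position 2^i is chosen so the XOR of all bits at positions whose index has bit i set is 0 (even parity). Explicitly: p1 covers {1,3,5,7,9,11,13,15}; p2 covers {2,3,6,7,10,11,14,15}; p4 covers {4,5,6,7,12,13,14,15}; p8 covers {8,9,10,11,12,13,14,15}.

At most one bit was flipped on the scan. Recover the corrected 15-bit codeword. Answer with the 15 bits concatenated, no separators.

011100011011110

s1 (pos 1,3,5,7,9,11,13,15): 0⊕1⊕0⊕0⊕1⊕1⊕0⊕0 = 1
s2 (pos 2,3,6,7,10,11,14,15): 1⊕1⊕0⊕0⊕0⊕1⊕1⊕0 = 0
s4 (pos 4,5,6,7,12,13,14,15): 1⊕0⊕0⊕0⊕1⊕0⊕1⊕0 = 1
s8 (pos 8,9,10,11,12,13,14,15): 1⊕1⊕0⊕1⊕1⊕0⊕1⊕0 = 1
Syndrome s8…s1 = 1101 → error at position 13.
Flip position 13: 011100011011010 → 011100011011110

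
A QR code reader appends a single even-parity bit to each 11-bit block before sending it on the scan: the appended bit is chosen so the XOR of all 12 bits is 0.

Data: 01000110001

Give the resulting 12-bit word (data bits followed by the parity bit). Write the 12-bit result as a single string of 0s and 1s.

010001100010

XOR of the 11 data bits: 0⊕1⊕0⊕0⊕0⊕1⊕1⊕0⊕0⊕0⊕1 = 0
Parity bit = 0 (so all 12 bits XOR to 0).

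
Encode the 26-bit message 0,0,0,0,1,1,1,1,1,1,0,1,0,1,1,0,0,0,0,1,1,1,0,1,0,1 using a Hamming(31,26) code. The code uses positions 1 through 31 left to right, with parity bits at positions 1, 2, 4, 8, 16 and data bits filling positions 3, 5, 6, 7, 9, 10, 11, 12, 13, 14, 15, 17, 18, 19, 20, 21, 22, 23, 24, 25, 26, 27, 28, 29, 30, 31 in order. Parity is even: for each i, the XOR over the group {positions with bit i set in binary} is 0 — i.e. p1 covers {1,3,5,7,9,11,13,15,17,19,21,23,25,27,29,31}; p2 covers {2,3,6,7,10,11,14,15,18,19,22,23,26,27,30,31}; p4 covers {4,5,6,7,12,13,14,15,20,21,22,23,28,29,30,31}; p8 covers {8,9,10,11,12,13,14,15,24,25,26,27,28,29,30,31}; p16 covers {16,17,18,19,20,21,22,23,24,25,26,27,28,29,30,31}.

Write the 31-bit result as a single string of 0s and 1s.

Place data at non-parity positions: p1 p2 0 p4 0 0 0 p8 1 1 1 1 1 1 0 p16 1 0 1 1 0 0 0 0 1 1 1 0 1 0 1
p1 (pos 1,3,5,7,9,11,13,15,17,19,21,23,25,27,29,31): XOR of data positions = 0⊕0⊕0⊕1⊕1⊕1⊕0⊕1⊕1⊕0⊕0⊕1⊕1⊕1⊕1 = 1
p2 (pos 2,3,6,7,10,11,14,15,18,19,22,23,26,27,30,31): XOR of data positions = 0⊕0⊕0⊕1⊕1⊕1⊕0⊕0⊕1⊕0⊕0⊕1⊕1⊕0⊕1 = 1
p4 (pos 4,5,6,7,12,13,14,15,20,21,22,23,28,29,30,31): XOR of data positions = 0⊕0⊕0⊕1⊕1⊕1⊕0⊕1⊕0⊕0⊕0⊕0⊕1⊕0⊕1 = 0
p8 (pos 8,9,10,11,12,13,14,15,24,25,26,27,28,29,30,31): XOR of data positions = 1⊕1⊕1⊕1⊕1⊕1⊕0⊕0⊕1⊕1⊕1⊕0⊕1⊕0⊕1 = 1
p16 (pos 16,17,18,19,20,21,22,23,24,25,26,27,28,29,30,31): XOR of data positions = 1⊕0⊕1⊕1⊕0⊕0⊕0⊕0⊕1⊕1⊕1⊕0⊕1⊕0⊕1 = 0
Codeword: 1100000111111100101100001110101

1100000111111100101100001110101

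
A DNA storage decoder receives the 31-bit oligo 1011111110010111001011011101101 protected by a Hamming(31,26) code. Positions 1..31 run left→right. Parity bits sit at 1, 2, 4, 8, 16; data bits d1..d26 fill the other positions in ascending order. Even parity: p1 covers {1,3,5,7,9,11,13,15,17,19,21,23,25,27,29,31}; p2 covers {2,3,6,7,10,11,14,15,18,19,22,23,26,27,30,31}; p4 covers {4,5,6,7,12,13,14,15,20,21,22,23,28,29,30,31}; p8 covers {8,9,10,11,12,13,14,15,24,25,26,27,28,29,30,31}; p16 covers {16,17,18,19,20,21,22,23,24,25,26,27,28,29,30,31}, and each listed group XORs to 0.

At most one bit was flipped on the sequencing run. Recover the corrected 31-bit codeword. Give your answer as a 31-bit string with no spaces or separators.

1011111110110111001011011101101

s1 (pos 1,3,5,7,9,11,13,15,17,19,21,23,25,27,29,31): 1⊕1⊕1⊕1⊕1⊕0⊕0⊕1⊕0⊕1⊕1⊕0⊕1⊕0⊕1⊕1 = 1
s2 (pos 2,3,6,7,10,11,14,15,18,19,22,23,26,27,30,31): 0⊕1⊕1⊕1⊕0⊕0⊕1⊕1⊕0⊕1⊕1⊕0⊕1⊕0⊕0⊕1 = 1
s4 (pos 4,5,6,7,12,13,14,15,20,21,22,23,28,29,30,31): 1⊕1⊕1⊕1⊕1⊕0⊕1⊕1⊕0⊕1⊕1⊕0⊕1⊕1⊕0⊕1 = 0
s8 (pos 8,9,10,11,12,13,14,15,24,25,26,27,28,29,30,31): 1⊕1⊕0⊕0⊕1⊕0⊕1⊕1⊕1⊕1⊕1⊕0⊕1⊕1⊕0⊕1 = 1
s16 (pos 16,17,18,19,20,21,22,23,24,25,26,27,28,29,30,31): 1⊕0⊕0⊕1⊕0⊕1⊕1⊕0⊕1⊕1⊕1⊕0⊕1⊕1⊕0⊕1 = 0
Syndrome s16…s1 = 01011 → error at position 11.
Flip position 11: 1011111110010111001011011101101 → 1011111110110111001011011101101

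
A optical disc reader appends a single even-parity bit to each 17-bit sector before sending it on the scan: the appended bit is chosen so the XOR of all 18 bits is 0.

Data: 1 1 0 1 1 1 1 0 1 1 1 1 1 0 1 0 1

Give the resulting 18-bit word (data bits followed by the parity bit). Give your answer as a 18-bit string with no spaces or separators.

XOR of the 17 data bits: 1⊕1⊕0⊕1⊕1⊕1⊕1⊕0⊕1⊕1⊕1⊕1⊕1⊕0⊕1⊕0⊕1 = 1
Parity bit = 1 (so all 18 bits XOR to 0).

110111101111101011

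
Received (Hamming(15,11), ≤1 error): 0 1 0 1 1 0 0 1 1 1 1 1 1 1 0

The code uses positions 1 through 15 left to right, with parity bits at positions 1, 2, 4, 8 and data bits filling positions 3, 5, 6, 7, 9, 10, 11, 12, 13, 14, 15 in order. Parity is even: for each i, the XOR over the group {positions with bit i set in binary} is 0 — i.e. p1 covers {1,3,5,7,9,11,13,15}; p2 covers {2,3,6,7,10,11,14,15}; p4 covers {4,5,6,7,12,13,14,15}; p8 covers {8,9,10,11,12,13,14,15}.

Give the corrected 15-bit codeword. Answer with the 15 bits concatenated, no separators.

s1 (pos 1,3,5,7,9,11,13,15): 0⊕0⊕1⊕0⊕1⊕1⊕1⊕0 = 0
s2 (pos 2,3,6,7,10,11,14,15): 1⊕0⊕0⊕0⊕1⊕1⊕1⊕0 = 0
s4 (pos 4,5,6,7,12,13,14,15): 1⊕1⊕0⊕0⊕1⊕1⊕1⊕0 = 1
s8 (pos 8,9,10,11,12,13,14,15): 1⊕1⊕1⊕1⊕1⊕1⊕1⊕0 = 1
Syndrome s8…s1 = 1100 → error at position 12.
Flip position 12: 010110011111110 → 010110011110110

010110011110110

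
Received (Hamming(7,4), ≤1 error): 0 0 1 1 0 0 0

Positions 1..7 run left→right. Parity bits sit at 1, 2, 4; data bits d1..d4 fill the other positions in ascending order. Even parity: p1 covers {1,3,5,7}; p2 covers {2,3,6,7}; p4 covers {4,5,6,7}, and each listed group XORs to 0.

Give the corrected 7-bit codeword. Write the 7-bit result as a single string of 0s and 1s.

0011001

s1 (pos 1,3,5,7): 0⊕1⊕0⊕0 = 1
s2 (pos 2,3,6,7): 0⊕1⊕0⊕0 = 1
s4 (pos 4,5,6,7): 1⊕0⊕0⊕0 = 1
Syndrome s4…s1 = 111 → error at position 7.
Flip position 7: 0011000 → 0011001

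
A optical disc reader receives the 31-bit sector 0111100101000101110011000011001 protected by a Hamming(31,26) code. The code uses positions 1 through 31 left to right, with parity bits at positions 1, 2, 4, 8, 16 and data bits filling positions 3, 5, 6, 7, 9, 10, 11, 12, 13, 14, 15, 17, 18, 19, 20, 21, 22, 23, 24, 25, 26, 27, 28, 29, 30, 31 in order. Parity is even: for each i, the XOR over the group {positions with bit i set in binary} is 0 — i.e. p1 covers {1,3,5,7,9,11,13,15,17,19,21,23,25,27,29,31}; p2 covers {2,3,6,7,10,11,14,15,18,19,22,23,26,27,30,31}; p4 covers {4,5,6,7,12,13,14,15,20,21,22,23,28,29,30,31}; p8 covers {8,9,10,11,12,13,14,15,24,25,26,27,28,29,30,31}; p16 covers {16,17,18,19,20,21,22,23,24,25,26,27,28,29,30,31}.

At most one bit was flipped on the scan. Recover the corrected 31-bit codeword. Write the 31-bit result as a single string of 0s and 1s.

0110100101000101110011000011001

s1 (pos 1,3,5,7,9,11,13,15,17,19,21,23,25,27,29,31): 0⊕1⊕1⊕0⊕0⊕0⊕0⊕0⊕1⊕0⊕1⊕0⊕0⊕1⊕0⊕1 = 0
s2 (pos 2,3,6,7,10,11,14,15,18,19,22,23,26,27,30,31): 1⊕1⊕0⊕0⊕1⊕0⊕1⊕0⊕1⊕0⊕1⊕0⊕0⊕1⊕0⊕1 = 0
s4 (pos 4,5,6,7,12,13,14,15,20,21,22,23,28,29,30,31): 1⊕1⊕0⊕0⊕0⊕0⊕1⊕0⊕0⊕1⊕1⊕0⊕1⊕0⊕0⊕1 = 1
s8 (pos 8,9,10,11,12,13,14,15,24,25,26,27,28,29,30,31): 1⊕0⊕1⊕0⊕0⊕0⊕1⊕0⊕0⊕0⊕0⊕1⊕1⊕0⊕0⊕1 = 0
s16 (pos 16,17,18,19,20,21,22,23,24,25,26,27,28,29,30,31): 1⊕1⊕1⊕0⊕0⊕1⊕1⊕0⊕0⊕0⊕0⊕1⊕1⊕0⊕0⊕1 = 0
Syndrome s16…s1 = 00100 → error at position 4.
Flip position 4: 0111100101000101110011000011001 → 0110100101000101110011000011001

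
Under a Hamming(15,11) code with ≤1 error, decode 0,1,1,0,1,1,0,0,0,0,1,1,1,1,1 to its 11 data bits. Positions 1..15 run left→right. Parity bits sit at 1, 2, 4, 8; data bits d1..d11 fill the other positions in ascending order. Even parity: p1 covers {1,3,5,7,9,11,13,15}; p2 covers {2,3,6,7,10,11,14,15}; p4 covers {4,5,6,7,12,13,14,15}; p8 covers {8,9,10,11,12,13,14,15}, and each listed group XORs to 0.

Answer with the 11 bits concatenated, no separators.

s1 (pos 1,3,5,7,9,11,13,15): 0⊕1⊕1⊕0⊕0⊕1⊕1⊕1 = 1
s2 (pos 2,3,6,7,10,11,14,15): 1⊕1⊕1⊕0⊕0⊕1⊕1⊕1 = 0
s4 (pos 4,5,6,7,12,13,14,15): 0⊕1⊕1⊕0⊕1⊕1⊕1⊕1 = 0
s8 (pos 8,9,10,11,12,13,14,15): 0⊕0⊕0⊕1⊕1⊕1⊕1⊕1 = 1
Syndrome s8…s1 = 1001 → error at position 9.
Flip position 9: 011011000011111 → 011011001011111
Read data bits from positions 3,5,6,7,9,10,11,12,13,14,15: 11101011111

11101011111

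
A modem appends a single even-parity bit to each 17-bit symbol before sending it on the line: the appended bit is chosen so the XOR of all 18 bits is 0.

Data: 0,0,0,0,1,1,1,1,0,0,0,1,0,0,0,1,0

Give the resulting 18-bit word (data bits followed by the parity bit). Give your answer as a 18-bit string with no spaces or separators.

XOR of the 17 data bits: 0⊕0⊕0⊕0⊕1⊕1⊕1⊕1⊕0⊕0⊕0⊕1⊕0⊕0⊕0⊕1⊕0 = 0
Parity bit = 0 (so all 18 bits XOR to 0).

000011110001000100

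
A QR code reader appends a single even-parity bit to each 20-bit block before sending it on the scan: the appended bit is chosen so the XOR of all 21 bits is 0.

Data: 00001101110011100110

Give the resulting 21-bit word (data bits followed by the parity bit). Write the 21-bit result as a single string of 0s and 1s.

000011011100111001100

XOR of the 20 data bits: 0⊕0⊕0⊕0⊕1⊕1⊕0⊕1⊕1⊕1⊕0⊕0⊕1⊕1⊕1⊕0⊕0⊕1⊕1⊕0 = 0
Parity bit = 0 (so all 21 bits XOR to 0).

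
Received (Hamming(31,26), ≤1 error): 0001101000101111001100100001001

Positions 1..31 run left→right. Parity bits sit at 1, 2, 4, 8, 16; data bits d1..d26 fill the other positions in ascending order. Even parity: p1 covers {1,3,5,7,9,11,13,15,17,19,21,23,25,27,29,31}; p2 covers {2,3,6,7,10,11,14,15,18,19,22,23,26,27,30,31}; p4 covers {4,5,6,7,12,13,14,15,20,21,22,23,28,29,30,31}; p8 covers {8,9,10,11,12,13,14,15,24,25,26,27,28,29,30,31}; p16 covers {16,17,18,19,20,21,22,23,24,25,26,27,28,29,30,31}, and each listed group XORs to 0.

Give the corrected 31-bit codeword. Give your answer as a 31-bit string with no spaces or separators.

s1 (pos 1,3,5,7,9,11,13,15,17,19,21,23,25,27,29,31): 0⊕0⊕1⊕1⊕0⊕1⊕1⊕1⊕0⊕1⊕0⊕1⊕0⊕0⊕0⊕1 = 0
s2 (pos 2,3,6,7,10,11,14,15,18,19,22,23,26,27,30,31): 0⊕0⊕0⊕1⊕0⊕1⊕1⊕1⊕0⊕1⊕0⊕1⊕0⊕0⊕0⊕1 = 1
s4 (pos 4,5,6,7,12,13,14,15,20,21,22,23,28,29,30,31): 1⊕1⊕0⊕1⊕0⊕1⊕1⊕1⊕1⊕0⊕0⊕1⊕1⊕0⊕0⊕1 = 0
s8 (pos 8,9,10,11,12,13,14,15,24,25,26,27,28,29,30,31): 0⊕0⊕0⊕1⊕0⊕1⊕1⊕1⊕0⊕0⊕0⊕0⊕1⊕0⊕0⊕1 = 0
s16 (pos 16,17,18,19,20,21,22,23,24,25,26,27,28,29,30,31): 1⊕0⊕0⊕1⊕1⊕0⊕0⊕1⊕0⊕0⊕0⊕0⊕1⊕0⊕0⊕1 = 0
Syndrome s16…s1 = 00010 → error at position 2.
Flip position 2: 0001101000101111001100100001001 → 0101101000101111001100100001001

0101101000101111001100100001001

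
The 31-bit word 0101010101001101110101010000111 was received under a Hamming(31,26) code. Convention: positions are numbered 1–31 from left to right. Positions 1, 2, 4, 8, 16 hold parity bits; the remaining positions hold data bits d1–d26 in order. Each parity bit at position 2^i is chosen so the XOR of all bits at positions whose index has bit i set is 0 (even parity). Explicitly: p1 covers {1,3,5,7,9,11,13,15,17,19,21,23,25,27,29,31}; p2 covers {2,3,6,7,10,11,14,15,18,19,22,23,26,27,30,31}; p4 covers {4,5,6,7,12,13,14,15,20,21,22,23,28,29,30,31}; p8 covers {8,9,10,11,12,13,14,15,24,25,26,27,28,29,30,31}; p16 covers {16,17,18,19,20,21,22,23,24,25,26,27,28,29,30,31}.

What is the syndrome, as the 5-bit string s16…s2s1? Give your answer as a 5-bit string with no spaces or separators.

s1 (pos 1,3,5,7,9,11,13,15,17,19,21,23,25,27,29,31): 0⊕0⊕0⊕0⊕0⊕0⊕1⊕0⊕1⊕0⊕0⊕0⊕0⊕0⊕1⊕1 = 0
s2 (pos 2,3,6,7,10,11,14,15,18,19,22,23,26,27,30,31): 1⊕0⊕1⊕0⊕1⊕0⊕1⊕0⊕1⊕0⊕1⊕0⊕0⊕0⊕1⊕1 = 0
s4 (pos 4,5,6,7,12,13,14,15,20,21,22,23,28,29,30,31): 1⊕0⊕1⊕0⊕0⊕1⊕1⊕0⊕1⊕0⊕1⊕0⊕0⊕1⊕1⊕1 = 1
s8 (pos 8,9,10,11,12,13,14,15,24,25,26,27,28,29,30,31): 1⊕0⊕1⊕0⊕0⊕1⊕1⊕0⊕1⊕0⊕0⊕0⊕0⊕1⊕1⊕1 = 0
s16 (pos 16,17,18,19,20,21,22,23,24,25,26,27,28,29,30,31): 1⊕1⊕1⊕0⊕1⊕0⊕1⊕0⊕1⊕0⊕0⊕0⊕0⊕1⊕1⊕1 = 1
Syndrome s16…s1 = 10100 → error at position 20.

10100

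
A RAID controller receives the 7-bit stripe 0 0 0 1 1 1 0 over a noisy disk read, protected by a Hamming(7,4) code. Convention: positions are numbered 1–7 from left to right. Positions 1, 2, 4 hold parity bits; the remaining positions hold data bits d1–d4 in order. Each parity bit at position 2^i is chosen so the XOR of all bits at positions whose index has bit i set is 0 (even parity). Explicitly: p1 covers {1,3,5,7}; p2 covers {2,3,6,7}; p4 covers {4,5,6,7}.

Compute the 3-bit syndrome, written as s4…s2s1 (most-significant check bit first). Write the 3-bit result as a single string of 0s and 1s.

s1 (pos 1,3,5,7): 0⊕0⊕1⊕0 = 1
s2 (pos 2,3,6,7): 0⊕0⊕1⊕0 = 1
s4 (pos 4,5,6,7): 1⊕1⊕1⊕0 = 1
Syndrome s4…s1 = 111 → error at position 7.

111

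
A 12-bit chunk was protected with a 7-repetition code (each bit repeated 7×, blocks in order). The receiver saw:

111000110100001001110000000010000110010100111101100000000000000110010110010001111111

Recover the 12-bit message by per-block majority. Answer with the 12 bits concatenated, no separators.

Block 1 (1110001): 4 ones → 1
Block 2 (1010000): 2 ones → 0
Block 3 (1001110): 4 ones → 1
Block 4 (0000000): 0 ones → 0
Block 5 (1000011): 3 ones → 0
Block 6 (0010100): 2 ones → 0
Block 7 (1111011): 6 ones → 1
Block 8 (0000000): 0 ones → 0
Block 9 (0000000): 0 ones → 0
Block 10 (1100101): 4 ones → 1
Block 11 (1001000): 2 ones → 0
Block 12 (1111111): 7 ones → 1

101000100101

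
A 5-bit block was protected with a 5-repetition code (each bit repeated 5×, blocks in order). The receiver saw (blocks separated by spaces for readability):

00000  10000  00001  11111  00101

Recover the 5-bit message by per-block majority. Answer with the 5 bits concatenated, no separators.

Block 1 (00000): 0 ones → 0
Block 2 (10000): 1 one → 0
Block 3 (00001): 1 one → 0
Block 4 (11111): 5 ones → 1
Block 5 (00101): 2 ones → 0

00010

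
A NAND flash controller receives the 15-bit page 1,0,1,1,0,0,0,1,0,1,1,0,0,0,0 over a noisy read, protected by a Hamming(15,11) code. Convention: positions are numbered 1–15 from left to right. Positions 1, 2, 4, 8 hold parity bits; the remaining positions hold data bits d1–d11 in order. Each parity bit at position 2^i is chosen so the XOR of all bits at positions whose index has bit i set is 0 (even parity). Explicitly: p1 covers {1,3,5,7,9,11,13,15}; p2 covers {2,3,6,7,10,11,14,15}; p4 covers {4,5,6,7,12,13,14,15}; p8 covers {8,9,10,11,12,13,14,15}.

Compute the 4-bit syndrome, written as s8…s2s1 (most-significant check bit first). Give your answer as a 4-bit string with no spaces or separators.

1111

s1 (pos 1,3,5,7,9,11,13,15): 1⊕1⊕0⊕0⊕0⊕1⊕0⊕0 = 1
s2 (pos 2,3,6,7,10,11,14,15): 0⊕1⊕0⊕0⊕1⊕1⊕0⊕0 = 1
s4 (pos 4,5,6,7,12,13,14,15): 1⊕0⊕0⊕0⊕0⊕0⊕0⊕0 = 1
s8 (pos 8,9,10,11,12,13,14,15): 1⊕0⊕1⊕1⊕0⊕0⊕0⊕0 = 1
Syndrome s8…s1 = 1111 → error at position 15.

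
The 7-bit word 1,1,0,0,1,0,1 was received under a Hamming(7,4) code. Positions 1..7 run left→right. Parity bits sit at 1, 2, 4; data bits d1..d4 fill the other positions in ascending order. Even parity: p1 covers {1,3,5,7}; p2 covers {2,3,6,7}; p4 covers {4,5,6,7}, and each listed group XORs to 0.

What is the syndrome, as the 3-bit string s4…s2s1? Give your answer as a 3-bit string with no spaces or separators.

001

s1 (pos 1,3,5,7): 1⊕0⊕1⊕1 = 1
s2 (pos 2,3,6,7): 1⊕0⊕0⊕1 = 0
s4 (pos 4,5,6,7): 0⊕1⊕0⊕1 = 0
Syndrome s4…s1 = 001 → error at position 1.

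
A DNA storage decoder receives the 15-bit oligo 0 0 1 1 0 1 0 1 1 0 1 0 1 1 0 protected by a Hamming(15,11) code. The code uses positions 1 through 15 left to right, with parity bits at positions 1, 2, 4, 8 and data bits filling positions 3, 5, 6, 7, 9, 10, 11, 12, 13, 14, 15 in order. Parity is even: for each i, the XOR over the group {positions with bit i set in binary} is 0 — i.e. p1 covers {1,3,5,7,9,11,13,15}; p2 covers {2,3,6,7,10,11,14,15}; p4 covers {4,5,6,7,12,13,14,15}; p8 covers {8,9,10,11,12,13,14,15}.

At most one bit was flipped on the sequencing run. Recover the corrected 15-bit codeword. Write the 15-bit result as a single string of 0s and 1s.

s1 (pos 1,3,5,7,9,11,13,15): 0⊕1⊕0⊕0⊕1⊕1⊕1⊕0 = 0
s2 (pos 2,3,6,7,10,11,14,15): 0⊕1⊕1⊕0⊕0⊕1⊕1⊕0 = 0
s4 (pos 4,5,6,7,12,13,14,15): 1⊕0⊕1⊕0⊕0⊕1⊕1⊕0 = 0
s8 (pos 8,9,10,11,12,13,14,15): 1⊕1⊕0⊕1⊕0⊕1⊕1⊕0 = 1
Syndrome s8…s1 = 1000 → error at position 8.
Flip position 8: 001101011010110 → 001101001010110

001101001010110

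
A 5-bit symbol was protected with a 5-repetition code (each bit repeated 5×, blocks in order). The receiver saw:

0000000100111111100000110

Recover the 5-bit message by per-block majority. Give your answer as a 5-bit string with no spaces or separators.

Block 1 (00000): 0 ones → 0
Block 2 (00100): 1 one → 0
Block 3 (11111): 5 ones → 1
Block 4 (11000): 2 ones → 0
Block 5 (00110): 2 ones → 0

00100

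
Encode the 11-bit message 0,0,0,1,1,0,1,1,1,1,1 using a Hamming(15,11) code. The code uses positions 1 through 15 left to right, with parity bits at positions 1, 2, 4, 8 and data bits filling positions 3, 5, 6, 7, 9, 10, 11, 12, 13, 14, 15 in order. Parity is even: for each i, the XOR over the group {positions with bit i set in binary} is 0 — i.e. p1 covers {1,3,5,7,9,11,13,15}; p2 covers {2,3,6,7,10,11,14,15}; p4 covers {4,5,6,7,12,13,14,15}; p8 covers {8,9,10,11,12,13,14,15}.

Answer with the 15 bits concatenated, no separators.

Place data at non-parity positions: p1 p2 0 p4 0 0 1 p8 1 0 1 1 1 1 1
p1 (pos 1,3,5,7,9,11,13,15): XOR of data positions = 0⊕0⊕1⊕1⊕1⊕1⊕1 = 1
p2 (pos 2,3,6,7,10,11,14,15): XOR of data positions = 0⊕0⊕1⊕0⊕1⊕1⊕1 = 0
p4 (pos 4,5,6,7,12,13,14,15): XOR of data positions = 0⊕0⊕1⊕1⊕1⊕1⊕1 = 1
p8 (pos 8,9,10,11,12,13,14,15): XOR of data positions = 1⊕0⊕1⊕1⊕1⊕1⊕1 = 0
Codeword: 100100101011111

100100101011111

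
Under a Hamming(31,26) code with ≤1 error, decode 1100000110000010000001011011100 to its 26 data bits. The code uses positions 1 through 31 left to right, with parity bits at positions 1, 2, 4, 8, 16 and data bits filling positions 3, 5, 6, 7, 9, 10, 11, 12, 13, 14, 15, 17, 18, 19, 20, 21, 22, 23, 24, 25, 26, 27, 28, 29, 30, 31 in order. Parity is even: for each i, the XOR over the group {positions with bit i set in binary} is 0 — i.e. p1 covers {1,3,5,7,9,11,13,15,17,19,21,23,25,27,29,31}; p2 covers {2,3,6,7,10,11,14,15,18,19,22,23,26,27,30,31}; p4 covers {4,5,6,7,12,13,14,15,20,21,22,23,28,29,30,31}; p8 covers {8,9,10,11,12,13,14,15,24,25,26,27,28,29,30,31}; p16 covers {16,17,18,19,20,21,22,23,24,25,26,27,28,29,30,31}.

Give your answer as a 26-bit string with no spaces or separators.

00001000001000001011011100

s1 (pos 1,3,5,7,9,11,13,15,17,19,21,23,25,27,29,31): 1⊕0⊕0⊕0⊕1⊕0⊕0⊕1⊕0⊕0⊕0⊕0⊕1⊕1⊕1⊕0 = 0
s2 (pos 2,3,6,7,10,11,14,15,18,19,22,23,26,27,30,31): 1⊕0⊕0⊕0⊕0⊕0⊕0⊕1⊕0⊕0⊕1⊕0⊕0⊕1⊕0⊕0 = 0
s4 (pos 4,5,6,7,12,13,14,15,20,21,22,23,28,29,30,31): 0⊕0⊕0⊕0⊕0⊕0⊕0⊕1⊕0⊕0⊕1⊕0⊕1⊕1⊕0⊕0 = 0
s8 (pos 8,9,10,11,12,13,14,15,24,25,26,27,28,29,30,31): 1⊕1⊕0⊕0⊕0⊕0⊕0⊕1⊕1⊕1⊕0⊕1⊕1⊕1⊕0⊕0 = 0
s16 (pos 16,17,18,19,20,21,22,23,24,25,26,27,28,29,30,31): 0⊕0⊕0⊕0⊕0⊕0⊕1⊕0⊕1⊕1⊕0⊕1⊕1⊕1⊕0⊕0 = 0
Syndrome s16…s1 = 00000 → no error.
Read data bits from positions 3,5,6,7,9,10,11,12,13,14,15,17,18,19,20,21,22,23,24,25,26,27,28,29,30,31: 00001000001000001011011100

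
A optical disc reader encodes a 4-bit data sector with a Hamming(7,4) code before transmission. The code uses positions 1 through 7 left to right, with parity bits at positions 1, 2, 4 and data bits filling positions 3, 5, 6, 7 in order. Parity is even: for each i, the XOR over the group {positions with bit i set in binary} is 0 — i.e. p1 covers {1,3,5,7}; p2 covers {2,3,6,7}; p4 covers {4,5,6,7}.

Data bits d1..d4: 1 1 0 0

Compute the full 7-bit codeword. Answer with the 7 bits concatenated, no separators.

0111100

Place data at non-parity positions: p1 p2 1 p4 1 0 0
p1 (pos 1,3,5,7): XOR of data positions = 1⊕1⊕0 = 0
p2 (pos 2,3,6,7): XOR of data positions = 1⊕0⊕0 = 1
p4 (pos 4,5,6,7): XOR of data positions = 1⊕0⊕0 = 1
Codeword: 0111100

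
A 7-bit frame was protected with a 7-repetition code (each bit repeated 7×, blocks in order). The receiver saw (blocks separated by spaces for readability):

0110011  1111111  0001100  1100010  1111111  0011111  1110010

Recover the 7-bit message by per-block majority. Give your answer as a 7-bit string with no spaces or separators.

1100111

Block 1 (0110011): 4 ones → 1
Block 2 (1111111): 7 ones → 1
Block 3 (0001100): 2 ones → 0
Block 4 (1100010): 3 ones → 0
Block 5 (1111111): 7 ones → 1
Block 6 (0011111): 5 ones → 1
Block 7 (1110010): 4 ones → 1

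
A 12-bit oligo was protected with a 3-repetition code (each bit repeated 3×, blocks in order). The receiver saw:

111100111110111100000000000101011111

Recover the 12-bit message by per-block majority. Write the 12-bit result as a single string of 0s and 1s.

Block 1 (111): 3 ones → 1
Block 2 (100): 1 one → 0
Block 3 (111): 3 ones → 1
Block 4 (110): 2 ones → 1
Block 5 (111): 3 ones → 1
Block 6 (100): 1 one → 0
Block 7 (000): 0 ones → 0
Block 8 (000): 0 ones → 0
Block 9 (000): 0 ones → 0
Block 10 (101): 2 ones → 1
Block 11 (011): 2 ones → 1
Block 12 (111): 3 ones → 1

101110000111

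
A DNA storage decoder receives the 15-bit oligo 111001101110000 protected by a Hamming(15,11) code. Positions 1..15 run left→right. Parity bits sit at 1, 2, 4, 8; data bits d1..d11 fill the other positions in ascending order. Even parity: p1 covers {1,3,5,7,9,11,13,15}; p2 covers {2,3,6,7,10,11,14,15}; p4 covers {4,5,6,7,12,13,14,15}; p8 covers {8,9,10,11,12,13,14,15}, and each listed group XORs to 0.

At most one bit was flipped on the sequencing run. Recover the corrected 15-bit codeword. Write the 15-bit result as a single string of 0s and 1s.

111001100110000

s1 (pos 1,3,5,7,9,11,13,15): 1⊕1⊕0⊕1⊕1⊕1⊕0⊕0 = 1
s2 (pos 2,3,6,7,10,11,14,15): 1⊕1⊕1⊕1⊕1⊕1⊕0⊕0 = 0
s4 (pos 4,5,6,7,12,13,14,15): 0⊕0⊕1⊕1⊕0⊕0⊕0⊕0 = 0
s8 (pos 8,9,10,11,12,13,14,15): 0⊕1⊕1⊕1⊕0⊕0⊕0⊕0 = 1
Syndrome s8…s1 = 1001 → error at position 9.
Flip position 9: 111001101110000 → 111001100110000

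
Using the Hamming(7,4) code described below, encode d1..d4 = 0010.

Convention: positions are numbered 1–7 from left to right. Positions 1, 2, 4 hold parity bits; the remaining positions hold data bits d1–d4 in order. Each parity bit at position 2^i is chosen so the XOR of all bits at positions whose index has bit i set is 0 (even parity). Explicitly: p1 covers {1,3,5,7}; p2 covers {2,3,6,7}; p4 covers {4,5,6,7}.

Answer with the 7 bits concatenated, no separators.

0101010

Place data at non-parity positions: p1 p2 0 p4 0 1 0
p1 (pos 1,3,5,7): XOR of data positions = 0⊕0⊕0 = 0
p2 (pos 2,3,6,7): XOR of data positions = 0⊕1⊕0 = 1
p4 (pos 4,5,6,7): XOR of data positions = 0⊕1⊕0 = 1
Codeword: 0101010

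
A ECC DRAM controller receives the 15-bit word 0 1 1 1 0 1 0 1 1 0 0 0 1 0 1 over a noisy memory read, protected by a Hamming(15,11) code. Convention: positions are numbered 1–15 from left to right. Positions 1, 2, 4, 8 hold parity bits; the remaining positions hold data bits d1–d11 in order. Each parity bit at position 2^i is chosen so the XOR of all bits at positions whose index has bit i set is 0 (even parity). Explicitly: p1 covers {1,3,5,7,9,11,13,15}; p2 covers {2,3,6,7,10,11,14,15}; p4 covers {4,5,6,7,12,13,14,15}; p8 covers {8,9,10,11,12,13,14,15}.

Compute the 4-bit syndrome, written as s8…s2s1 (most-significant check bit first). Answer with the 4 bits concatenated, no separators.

s1 (pos 1,3,5,7,9,11,13,15): 0⊕1⊕0⊕0⊕1⊕0⊕1⊕1 = 0
s2 (pos 2,3,6,7,10,11,14,15): 1⊕1⊕1⊕0⊕0⊕0⊕0⊕1 = 0
s4 (pos 4,5,6,7,12,13,14,15): 1⊕0⊕1⊕0⊕0⊕1⊕0⊕1 = 0
s8 (pos 8,9,10,11,12,13,14,15): 1⊕1⊕0⊕0⊕0⊕1⊕0⊕1 = 0
Syndrome s8…s1 = 0000 → no error.

0000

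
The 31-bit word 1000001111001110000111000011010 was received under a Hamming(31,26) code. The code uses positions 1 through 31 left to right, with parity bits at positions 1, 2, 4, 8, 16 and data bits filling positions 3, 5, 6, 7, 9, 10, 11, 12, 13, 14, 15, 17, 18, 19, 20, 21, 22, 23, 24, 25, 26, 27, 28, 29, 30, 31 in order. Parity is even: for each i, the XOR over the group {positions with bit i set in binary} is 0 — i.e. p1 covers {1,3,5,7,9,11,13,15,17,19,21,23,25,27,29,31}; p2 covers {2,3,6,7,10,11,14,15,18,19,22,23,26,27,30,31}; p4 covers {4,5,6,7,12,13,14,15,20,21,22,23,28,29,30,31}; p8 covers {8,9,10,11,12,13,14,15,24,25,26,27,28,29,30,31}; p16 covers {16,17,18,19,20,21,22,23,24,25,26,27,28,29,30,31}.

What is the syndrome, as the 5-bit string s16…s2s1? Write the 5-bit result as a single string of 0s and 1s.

01111

s1 (pos 1,3,5,7,9,11,13,15,17,19,21,23,25,27,29,31): 1⊕0⊕0⊕1⊕1⊕0⊕1⊕1⊕0⊕0⊕1⊕0⊕0⊕1⊕0⊕0 = 1
s2 (pos 2,3,6,7,10,11,14,15,18,19,22,23,26,27,30,31): 0⊕0⊕0⊕1⊕1⊕0⊕1⊕1⊕0⊕0⊕1⊕0⊕0⊕1⊕1⊕0 = 1
s4 (pos 4,5,6,7,12,13,14,15,20,21,22,23,28,29,30,31): 0⊕0⊕0⊕1⊕0⊕1⊕1⊕1⊕1⊕1⊕1⊕0⊕1⊕0⊕1⊕0 = 1
s8 (pos 8,9,10,11,12,13,14,15,24,25,26,27,28,29,30,31): 1⊕1⊕1⊕0⊕0⊕1⊕1⊕1⊕0⊕0⊕0⊕1⊕1⊕0⊕1⊕0 = 1
s16 (pos 16,17,18,19,20,21,22,23,24,25,26,27,28,29,30,31): 0⊕0⊕0⊕0⊕1⊕1⊕1⊕0⊕0⊕0⊕0⊕1⊕1⊕0⊕1⊕0 = 0
Syndrome s16…s1 = 01111 → error at position 15.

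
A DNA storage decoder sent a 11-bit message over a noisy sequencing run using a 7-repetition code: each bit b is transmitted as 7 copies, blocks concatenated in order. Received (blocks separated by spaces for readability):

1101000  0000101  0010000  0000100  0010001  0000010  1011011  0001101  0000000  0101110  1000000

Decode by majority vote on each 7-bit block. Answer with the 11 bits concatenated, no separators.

Block 1 (1101000): 3 ones → 0
Block 2 (0000101): 2 ones → 0
Block 3 (0010000): 1 one → 0
Block 4 (0000100): 1 one → 0
Block 5 (0010001): 2 ones → 0
Block 6 (0000010): 1 one → 0
Block 7 (1011011): 5 ones → 1
Block 8 (0001101): 3 ones → 0
Block 9 (0000000): 0 ones → 0
Block 10 (0101110): 4 ones → 1
Block 11 (1000000): 1 one → 0

00000010010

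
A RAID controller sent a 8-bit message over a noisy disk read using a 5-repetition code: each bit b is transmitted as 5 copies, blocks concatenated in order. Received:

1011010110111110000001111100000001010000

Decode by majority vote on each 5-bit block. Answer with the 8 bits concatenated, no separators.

Block 1 (10110): 3 ones → 1
Block 2 (10110): 3 ones → 1
Block 3 (11111): 5 ones → 1
Block 4 (00000): 0 ones → 0
Block 5 (01111): 4 ones → 1
Block 6 (10000): 1 one → 0
Block 7 (00010): 1 one → 0
Block 8 (10000): 1 one → 0

11101000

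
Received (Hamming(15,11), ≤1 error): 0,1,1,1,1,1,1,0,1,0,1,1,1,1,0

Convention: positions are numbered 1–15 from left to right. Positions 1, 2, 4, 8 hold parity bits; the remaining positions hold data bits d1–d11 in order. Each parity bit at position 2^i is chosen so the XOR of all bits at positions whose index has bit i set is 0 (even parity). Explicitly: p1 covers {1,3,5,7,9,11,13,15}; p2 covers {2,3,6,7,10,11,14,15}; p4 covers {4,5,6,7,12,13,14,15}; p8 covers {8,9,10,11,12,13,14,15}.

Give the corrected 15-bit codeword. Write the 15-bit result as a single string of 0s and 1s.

011111101010110

s1 (pos 1,3,5,7,9,11,13,15): 0⊕1⊕1⊕1⊕1⊕1⊕1⊕0 = 0
s2 (pos 2,3,6,7,10,11,14,15): 1⊕1⊕1⊕1⊕0⊕1⊕1⊕0 = 0
s4 (pos 4,5,6,7,12,13,14,15): 1⊕1⊕1⊕1⊕1⊕1⊕1⊕0 = 1
s8 (pos 8,9,10,11,12,13,14,15): 0⊕1⊕0⊕1⊕1⊕1⊕1⊕0 = 1
Syndrome s8…s1 = 1100 → error at position 12.
Flip position 12: 011111101011110 → 011111101010110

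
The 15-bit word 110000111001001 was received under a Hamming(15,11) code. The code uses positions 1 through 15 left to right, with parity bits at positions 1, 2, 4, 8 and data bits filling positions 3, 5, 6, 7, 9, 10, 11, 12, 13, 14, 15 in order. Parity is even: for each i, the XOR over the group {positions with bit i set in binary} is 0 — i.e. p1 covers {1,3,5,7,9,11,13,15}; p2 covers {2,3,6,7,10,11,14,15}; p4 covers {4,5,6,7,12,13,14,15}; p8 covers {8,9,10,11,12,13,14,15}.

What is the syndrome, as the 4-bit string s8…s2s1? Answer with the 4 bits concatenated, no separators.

0110

s1 (pos 1,3,5,7,9,11,13,15): 1⊕0⊕0⊕1⊕1⊕0⊕0⊕1 = 0
s2 (pos 2,3,6,7,10,11,14,15): 1⊕0⊕0⊕1⊕0⊕0⊕0⊕1 = 1
s4 (pos 4,5,6,7,12,13,14,15): 0⊕0⊕0⊕1⊕1⊕0⊕0⊕1 = 1
s8 (pos 8,9,10,11,12,13,14,15): 1⊕1⊕0⊕0⊕1⊕0⊕0⊕1 = 0
Syndrome s8…s1 = 0110 → error at position 6.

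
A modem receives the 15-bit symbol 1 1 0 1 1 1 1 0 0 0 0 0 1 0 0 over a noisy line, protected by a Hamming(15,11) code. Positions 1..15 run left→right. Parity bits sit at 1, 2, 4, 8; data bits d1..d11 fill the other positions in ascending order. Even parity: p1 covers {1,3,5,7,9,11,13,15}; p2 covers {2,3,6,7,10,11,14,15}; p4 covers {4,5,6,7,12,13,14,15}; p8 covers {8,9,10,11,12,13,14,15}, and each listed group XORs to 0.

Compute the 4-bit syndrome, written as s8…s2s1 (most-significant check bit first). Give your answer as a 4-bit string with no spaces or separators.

s1 (pos 1,3,5,7,9,11,13,15): 1⊕0⊕1⊕1⊕0⊕0⊕1⊕0 = 0
s2 (pos 2,3,6,7,10,11,14,15): 1⊕0⊕1⊕1⊕0⊕0⊕0⊕0 = 1
s4 (pos 4,5,6,7,12,13,14,15): 1⊕1⊕1⊕1⊕0⊕1⊕0⊕0 = 1
s8 (pos 8,9,10,11,12,13,14,15): 0⊕0⊕0⊕0⊕0⊕1⊕0⊕0 = 1
Syndrome s8…s1 = 1110 → error at position 14.

1110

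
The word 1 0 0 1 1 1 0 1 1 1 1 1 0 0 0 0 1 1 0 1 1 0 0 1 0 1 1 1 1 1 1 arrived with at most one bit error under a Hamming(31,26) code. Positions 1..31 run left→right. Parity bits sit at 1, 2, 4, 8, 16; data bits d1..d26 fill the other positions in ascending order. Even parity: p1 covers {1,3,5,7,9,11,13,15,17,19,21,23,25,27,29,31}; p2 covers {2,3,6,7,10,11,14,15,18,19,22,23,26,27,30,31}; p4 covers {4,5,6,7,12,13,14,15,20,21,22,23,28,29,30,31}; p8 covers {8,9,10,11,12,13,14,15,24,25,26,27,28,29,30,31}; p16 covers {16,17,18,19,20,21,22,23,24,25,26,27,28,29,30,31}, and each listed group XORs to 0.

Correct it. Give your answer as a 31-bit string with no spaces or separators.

1001110111110000010110010111111

s1 (pos 1,3,5,7,9,11,13,15,17,19,21,23,25,27,29,31): 1⊕0⊕1⊕0⊕1⊕1⊕0⊕0⊕1⊕0⊕1⊕0⊕0⊕1⊕1⊕1 = 1
s2 (pos 2,3,6,7,10,11,14,15,18,19,22,23,26,27,30,31): 0⊕0⊕1⊕0⊕1⊕1⊕0⊕0⊕1⊕0⊕0⊕0⊕1⊕1⊕1⊕1 = 0
s4 (pos 4,5,6,7,12,13,14,15,20,21,22,23,28,29,30,31): 1⊕1⊕1⊕0⊕1⊕0⊕0⊕0⊕1⊕1⊕0⊕0⊕1⊕1⊕1⊕1 = 0
s8 (pos 8,9,10,11,12,13,14,15,24,25,26,27,28,29,30,31): 1⊕1⊕1⊕1⊕1⊕0⊕0⊕0⊕1⊕0⊕1⊕1⊕1⊕1⊕1⊕1 = 0
s16 (pos 16,17,18,19,20,21,22,23,24,25,26,27,28,29,30,31): 0⊕1⊕1⊕0⊕1⊕1⊕0⊕0⊕1⊕0⊕1⊕1⊕1⊕1⊕1⊕1 = 1
Syndrome s16…s1 = 10001 → error at position 17.
Flip position 17: 1001110111110000110110010111111 → 1001110111110000010110010111111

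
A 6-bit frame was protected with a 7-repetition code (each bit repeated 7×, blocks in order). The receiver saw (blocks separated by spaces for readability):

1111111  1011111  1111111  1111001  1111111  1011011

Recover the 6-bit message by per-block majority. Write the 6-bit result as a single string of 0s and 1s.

111111

Block 1 (1111111): 7 ones → 1
Block 2 (1011111): 6 ones → 1
Block 3 (1111111): 7 ones → 1
Block 4 (1111001): 5 ones → 1
Block 5 (1111111): 7 ones → 1
Block 6 (1011011): 5 ones → 1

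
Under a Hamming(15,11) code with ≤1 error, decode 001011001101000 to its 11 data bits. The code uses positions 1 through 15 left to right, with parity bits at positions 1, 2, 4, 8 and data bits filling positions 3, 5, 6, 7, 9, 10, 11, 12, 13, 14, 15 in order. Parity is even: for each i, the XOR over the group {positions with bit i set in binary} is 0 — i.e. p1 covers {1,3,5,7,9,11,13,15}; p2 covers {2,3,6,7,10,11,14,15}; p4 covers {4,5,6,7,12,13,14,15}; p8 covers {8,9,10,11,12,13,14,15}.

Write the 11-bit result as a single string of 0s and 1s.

11101101001

s1 (pos 1,3,5,7,9,11,13,15): 0⊕1⊕1⊕0⊕1⊕0⊕0⊕0 = 1
s2 (pos 2,3,6,7,10,11,14,15): 0⊕1⊕1⊕0⊕1⊕0⊕0⊕0 = 1
s4 (pos 4,5,6,7,12,13,14,15): 0⊕1⊕1⊕0⊕1⊕0⊕0⊕0 = 1
s8 (pos 8,9,10,11,12,13,14,15): 0⊕1⊕1⊕0⊕1⊕0⊕0⊕0 = 1
Syndrome s8…s1 = 1111 → error at position 15.
Flip position 15: 001011001101000 → 001011001101001
Read data bits from positions 3,5,6,7,9,10,11,12,13,14,15: 11101101001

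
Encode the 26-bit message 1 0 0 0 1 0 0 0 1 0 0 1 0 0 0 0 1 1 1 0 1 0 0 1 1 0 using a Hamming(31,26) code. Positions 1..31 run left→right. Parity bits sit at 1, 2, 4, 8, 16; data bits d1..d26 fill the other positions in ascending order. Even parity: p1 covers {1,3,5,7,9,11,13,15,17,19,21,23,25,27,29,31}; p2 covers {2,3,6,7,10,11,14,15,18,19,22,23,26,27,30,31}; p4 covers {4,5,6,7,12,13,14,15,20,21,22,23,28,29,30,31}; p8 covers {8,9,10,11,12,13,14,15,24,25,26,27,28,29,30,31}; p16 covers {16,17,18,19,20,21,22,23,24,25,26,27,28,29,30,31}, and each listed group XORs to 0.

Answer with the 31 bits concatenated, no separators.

0111000010001001100001110100110

Place data at non-parity positions: p1 p2 1 p4 0 0 0 p8 1 0 0 0 1 0 0 p16 1 0 0 0 0 1 1 1 0 1 0 0 1 1 0
p1 (pos 1,3,5,7,9,11,13,15,17,19,21,23,25,27,29,31): XOR of data positions = 1⊕0⊕0⊕1⊕0⊕1⊕0⊕1⊕0⊕0⊕1⊕0⊕0⊕1⊕0 = 0
p2 (pos 2,3,6,7,10,11,14,15,18,19,22,23,26,27,30,31): XOR of data positions = 1⊕0⊕0⊕0⊕0⊕0⊕0⊕0⊕0⊕1⊕1⊕1⊕0⊕1⊕0 = 1
p4 (pos 4,5,6,7,12,13,14,15,20,21,22,23,28,29,30,31): XOR of data positions = 0⊕0⊕0⊕0⊕1⊕0⊕0⊕0⊕0⊕1⊕1⊕0⊕1⊕1⊕0 = 1
p8 (pos 8,9,10,11,12,13,14,15,24,25,26,27,28,29,30,31): XOR of data positions = 1⊕0⊕0⊕0⊕1⊕0⊕0⊕1⊕0⊕1⊕0⊕0⊕1⊕1⊕0 = 0
p16 (pos 16,17,18,19,20,21,22,23,24,25,26,27,28,29,30,31): XOR of data positions = 1⊕0⊕0⊕0⊕0⊕1⊕1⊕1⊕0⊕1⊕0⊕0⊕1⊕1⊕0 = 1
Codeword: 0111000010001001100001110100110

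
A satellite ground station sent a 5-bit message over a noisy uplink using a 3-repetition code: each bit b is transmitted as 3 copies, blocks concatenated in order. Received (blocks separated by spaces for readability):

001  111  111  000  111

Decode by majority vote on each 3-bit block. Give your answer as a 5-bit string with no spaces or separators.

01101

Block 1 (001): 1 one → 0
Block 2 (111): 3 ones → 1
Block 3 (111): 3 ones → 1
Block 4 (000): 0 ones → 0
Block 5 (111): 3 ones → 1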